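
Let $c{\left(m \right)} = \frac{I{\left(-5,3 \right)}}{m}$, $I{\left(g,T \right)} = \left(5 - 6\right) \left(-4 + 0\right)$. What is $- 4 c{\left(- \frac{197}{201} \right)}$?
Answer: $\frac{3216}{197} \approx 16.325$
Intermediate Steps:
$I{\left(g,T \right)} = 4$ ($I{\left(g,T \right)} = \left(-1\right) \left(-4\right) = 4$)
$c{\left(m \right)} = \frac{4}{m}$
$- 4 c{\left(- \frac{197}{201} \right)} = - 4 \frac{4}{\left(-197\right) \frac{1}{201}} = - 4 \frac{4}{- \frac{197}{201}} = - 4 \cdot 4 \left(- \frac{201}{197}\right) = \left(-4\right) \left(- \frac{804}{197}\right) = \frac{3216}{197}$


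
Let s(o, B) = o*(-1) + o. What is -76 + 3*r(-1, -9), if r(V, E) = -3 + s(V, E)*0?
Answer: -85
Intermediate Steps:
s(o, B) = 0 (s(o, B) = -o + o = 0)
r(V, E) = -3 (r(V, E) = -3 + 0*0 = -3 + 0 = -3)
-76 + 3*r(-1, -9) = -76 + 3*(-3) = -76 - 9 = -85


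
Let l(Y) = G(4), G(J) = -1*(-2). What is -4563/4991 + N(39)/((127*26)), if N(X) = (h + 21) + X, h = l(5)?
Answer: -7378792/8240141 ≈ -0.89547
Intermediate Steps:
G(J) = 2
l(Y) = 2
h = 2
N(X) = 23 + X (N(X) = (2 + 21) + X = 23 + X)
-4563/4991 + N(39)/((127*26)) = -4563/4991 + (23 + 39)/((127*26)) = -4563*1/4991 + 62/3302 = -4563/4991 + 62*(1/3302) = -4563/4991 + 31/1651 = -7378792/8240141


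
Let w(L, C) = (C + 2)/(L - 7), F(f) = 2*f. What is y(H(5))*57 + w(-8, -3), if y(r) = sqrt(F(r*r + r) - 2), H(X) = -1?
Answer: 1/15 + 57*I*sqrt(2) ≈ 0.066667 + 80.61*I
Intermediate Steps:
y(r) = sqrt(-2 + 2*r + 2*r**2) (y(r) = sqrt(2*(r*r + r) - 2) = sqrt(2*(r**2 + r) - 2) = sqrt(2*(r + r**2) - 2) = sqrt((2*r + 2*r**2) - 2) = sqrt(-2 + 2*r + 2*r**2))
w(L, C) = (2 + C)/(-7 + L)
y(H(5))*57 + w(-8, -3) = (sqrt(2)*sqrt(-1 - (1 - 1)))*57 + (2 - 3)/(-7 - 8) = (sqrt(2)*sqrt(-1 - 1*0))*57 - 1/(-15) = (sqrt(2)*sqrt(-1 + 0))*57 - 1/15*(-1) = (sqrt(2)*sqrt(-1))*57 + 1/15 = (sqrt(2)*I)*57 + 1/15 = (I*sqrt(2))*57 + 1/15 = 57*I*sqrt(2) + 1/15 = 1/15 + 57*I*sqrt(2)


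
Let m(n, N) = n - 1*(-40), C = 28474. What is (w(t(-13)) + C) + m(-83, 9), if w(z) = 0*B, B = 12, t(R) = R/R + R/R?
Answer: 28431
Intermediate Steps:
t(R) = 2 (t(R) = 1 + 1 = 2)
m(n, N) = 40 + n (m(n, N) = n + 40 = 40 + n)
w(z) = 0 (w(z) = 0*12 = 0)
(w(t(-13)) + C) + m(-83, 9) = (0 + 28474) + (40 - 83) = 28474 - 43 = 28431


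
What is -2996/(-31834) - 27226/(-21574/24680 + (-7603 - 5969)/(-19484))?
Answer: 26048253653447666/169895781869 ≈ 1.5332e+5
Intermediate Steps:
-2996/(-31834) - 27226/(-21574/24680 + (-7603 - 5969)/(-19484)) = -2996*(-1/31834) - 27226/(-21574*1/24680 - 13572*(-1/19484)) = 1498/15917 - 27226/(-10787/12340 + 3393/4871) = 1498/15917 - 27226/(-10673857/60108140) = 1498/15917 - 27226*(-60108140/10673857) = 1498/15917 + 1636504219640/10673857 = 26048253653447666/169895781869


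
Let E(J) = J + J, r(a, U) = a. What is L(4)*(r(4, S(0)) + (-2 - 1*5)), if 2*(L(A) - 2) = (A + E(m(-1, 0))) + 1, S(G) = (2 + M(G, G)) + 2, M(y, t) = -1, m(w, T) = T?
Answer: -27/2 ≈ -13.500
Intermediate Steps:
S(G) = 3 (S(G) = (2 - 1) + 2 = 1 + 2 = 3)
E(J) = 2*J
L(A) = 5/2 + A/2 (L(A) = 2 + ((A + 2*0) + 1)/2 = 2 + ((A + 0) + 1)/2 = 2 + (A + 1)/2 = 2 + (1 + A)/2 = 2 + (1/2 + A/2) = 5/2 + A/2)
L(4)*(r(4, S(0)) + (-2 - 1*5)) = (5/2 + (1/2)*4)*(4 + (-2 - 1*5)) = (5/2 + 2)*(4 + (-2 - 5)) = 9*(4 - 7)/2 = (9/2)*(-3) = -27/2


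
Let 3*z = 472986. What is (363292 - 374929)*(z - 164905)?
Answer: 84286791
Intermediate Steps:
z = 157662 (z = (⅓)*472986 = 157662)
(363292 - 374929)*(z - 164905) = (363292 - 374929)*(157662 - 164905) = -11637*(-7243) = 84286791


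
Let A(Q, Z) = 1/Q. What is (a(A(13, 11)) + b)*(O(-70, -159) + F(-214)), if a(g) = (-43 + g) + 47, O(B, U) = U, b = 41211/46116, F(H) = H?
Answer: -123499927/66612 ≈ -1854.0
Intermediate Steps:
b = 4579/5124 (b = 41211*(1/46116) = 4579/5124 ≈ 0.89364)
a(g) = 4 + g
(a(A(13, 11)) + b)*(O(-70, -159) + F(-214)) = ((4 + 1/13) + 4579/5124)*(-159 - 214) = ((4 + 1/13) + 4579/5124)*(-373) = (53/13 + 4579/5124)*(-373) = (331099/66612)*(-373) = -123499927/66612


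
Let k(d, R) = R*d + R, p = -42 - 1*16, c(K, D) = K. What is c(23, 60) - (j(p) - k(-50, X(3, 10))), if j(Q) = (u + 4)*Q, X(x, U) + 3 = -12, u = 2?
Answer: 1106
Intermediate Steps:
p = -58 (p = -42 - 16 = -58)
X(x, U) = -15 (X(x, U) = -3 - 12 = -15)
j(Q) = 6*Q (j(Q) = (2 + 4)*Q = 6*Q)
k(d, R) = R + R*d
c(23, 60) - (j(p) - k(-50, X(3, 10))) = 23 - (6*(-58) - (-15)*(1 - 50)) = 23 - (-348 - (-15)*(-49)) = 23 - (-348 - 1*735) = 23 - (-348 - 735) = 23 - 1*(-1083) = 23 + 1083 = 1106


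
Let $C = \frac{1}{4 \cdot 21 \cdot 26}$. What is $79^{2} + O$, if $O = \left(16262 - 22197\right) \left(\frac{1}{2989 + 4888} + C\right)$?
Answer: $\frac{107306507653}{17203368} \approx 6237.5$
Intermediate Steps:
$C = \frac{1}{2184}$ ($C = \frac{1}{84 \cdot 26} = \frac{1}{2184} \approx 0.00045788$)
$O = - \frac{59712035}{17203368}$ ($O = \left(16262 - 22197\right) \left(\frac{1}{2989 + 4888} + \frac{1}{2184}\right) = - 5935 \left(\frac{1}{7877} + \frac{1}{2184}\right) = \left(-5935\right) \frac{10061}{17203368} = - \frac{59712035}{17203368} \approx -3.471$)
$79^{2} + O = 79^{2} - \frac{59712035}{17203368} = 6241 - \frac{59712035}{17203368} = \frac{107306507653}{17203368}$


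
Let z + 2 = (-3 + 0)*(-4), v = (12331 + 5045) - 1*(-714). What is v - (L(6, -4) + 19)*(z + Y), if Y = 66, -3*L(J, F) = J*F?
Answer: 16038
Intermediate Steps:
L(J, F) = -F*J/3 (L(J, F) = -J*F/3 = -F*J/3)
v = 18090 (v = 17376 + 714 = 18090)
z = 10 (z = -2 + (-3 + 0)*(-4) = -2 - 3*(-4) = -2 + 12 = 10)
v - (L(6, -4) + 19)*(z + Y) = 18090 - (-1/3*(-4)*6 + 19)*(10 + 66) = 18090 - (8 + 19)*76 = 18090 - 27*76 = 18090 - 1*2052 = 18090 - 2052 = 16038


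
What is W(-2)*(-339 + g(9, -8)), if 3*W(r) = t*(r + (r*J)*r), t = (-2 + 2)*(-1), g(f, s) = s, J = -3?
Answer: 0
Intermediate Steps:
t = 0 (t = 0*(-1) = 0)
W(r) = 0 (W(r) = (0*(r + (r*(-3))*r))/3 = (0*(r + (-3*r)*r))/3 = (0*(r - 3*r²))/3 = (⅓)*0 = 0)
W(-2)*(-339 + g(9, -8)) = 0*(-339 - 8) = 0*(-347) = 0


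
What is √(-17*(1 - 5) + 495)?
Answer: √563 ≈ 23.728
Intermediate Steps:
√(-17*(1 - 5) + 495) = √(-17*(-4) + 495) = √(68 + 495) = √563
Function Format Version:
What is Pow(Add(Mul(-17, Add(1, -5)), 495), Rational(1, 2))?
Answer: Pow(563, Rational(1, 2)) ≈ 23.728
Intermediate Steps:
Pow(Add(Mul(-17, Add(1, -5)), 495), Rational(1, 2)) = Pow(Add(Mul(-17, -4), 495), Rational(1, 2)) = Pow(Add(68, 495), Rational(1, 2)) = Pow(563, Rational(1, 2))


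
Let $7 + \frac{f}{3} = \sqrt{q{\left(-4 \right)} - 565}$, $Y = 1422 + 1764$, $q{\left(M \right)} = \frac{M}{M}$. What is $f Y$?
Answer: $-66906 + 19116 i \sqrt{141} \approx -66906.0 + 2.2699 \cdot 10^{5} i$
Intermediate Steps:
$q{\left(M \right)} = 1$
$Y = 3186$
$f = -21 + 6 i \sqrt{141}$ ($f = -21 + 3 \sqrt{1 - 565} = -21 + 3 \sqrt{-564} = -21 + 3 \cdot 2 i \sqrt{141} = -21 + 6 i \sqrt{141} \approx -21.0 + 71.246 i$)
$f Y = \left(-21 + 6 i \sqrt{141}\right) 3186 = -66906 + 19116 i \sqrt{141}$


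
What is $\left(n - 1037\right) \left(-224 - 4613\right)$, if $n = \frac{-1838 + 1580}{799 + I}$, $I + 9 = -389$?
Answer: $\frac{2012651515}{401} \approx 5.0191 \cdot 10^{6}$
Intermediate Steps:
$I = -398$ ($I = -9 - 389 = -398$)
$n = - \frac{258}{401}$ ($n = \frac{-1838 + 1580}{799 - 398} = - \frac{258}{401} \approx -0.64339$)
$\left(n - 1037\right) \left(-224 - 4613\right) = \left(- \frac{258}{401} - 1037\right) \left(-224 - 4613\right) = \left(- \frac{416095}{401}\right) \left(-4837\right) = \frac{2012651515}{401}$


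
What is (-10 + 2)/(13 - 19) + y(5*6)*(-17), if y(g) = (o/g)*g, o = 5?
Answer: -251/3 ≈ -83.667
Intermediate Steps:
y(g) = 5 (y(g) = (5/g)*g = 5)
(-10 + 2)/(13 - 19) + y(5*6)*(-17) = (-10 + 2)/(13 - 19) + 5*(-17) = -8/(-6) - 85 = -8*(-⅙) - 85 = 4/3 - 85 = -251/3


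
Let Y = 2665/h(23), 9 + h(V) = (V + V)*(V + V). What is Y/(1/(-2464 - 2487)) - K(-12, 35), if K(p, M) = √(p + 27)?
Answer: -13194415/2107 - √15 ≈ -6266.1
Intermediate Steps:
K(p, M) = √(27 + p)
h(V) = -9 + 4*V² (h(V) = -9 + (V + V)*(V + V) = -9 + (2*V)*(2*V) = -9 + 4*V²)
Y = 2665/2107 (Y = 2665/(-9 + 4*23²) = 2665/(-9 + 4*529) = 2665/(-9 + 2116) = 2665/2107 ≈ 1.2648)
Y/(1/(-2464 - 2487)) - K(-12, 35) = 2665/(2107*(1/(-2464 - 2487))) - √(27 - 12) = 2665/(2107*(1/(-4951))) - √15 = 2665/(2107*(-1/4951)) - √15 = (2665/2107)*(-4951) - √15 = -13194415/2107 - √15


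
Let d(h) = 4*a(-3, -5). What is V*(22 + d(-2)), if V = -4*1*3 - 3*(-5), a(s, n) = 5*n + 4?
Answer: -186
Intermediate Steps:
a(s, n) = 4 + 5*n
d(h) = -84 (d(h) = 4*(4 + 5*(-5)) = 4*(4 - 25) = 4*(-21) = -84)
V = 3 (V = -4*3 + 15 = -12 + 15 = 3)
V*(22 + d(-2)) = 3*(22 - 84) = 3*(-62) = -186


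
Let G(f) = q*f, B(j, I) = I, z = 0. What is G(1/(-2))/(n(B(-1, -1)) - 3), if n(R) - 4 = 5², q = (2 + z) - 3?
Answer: 1/52 ≈ 0.019231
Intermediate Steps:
q = -1 (q = (2 + 0) - 3 = 2 - 3 = -1)
n(R) = 29 (n(R) = 4 + 5² = 4 + 25 = 29)
G(f) = -f
G(1/(-2))/(n(B(-1, -1)) - 3) = (-1/(-2))/(29 - 3) = (-(-1)/2)/26 = (-1*(-½))/26 = (1/26)*(½) = 1/52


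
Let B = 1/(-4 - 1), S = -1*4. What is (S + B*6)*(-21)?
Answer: 546/5 ≈ 109.20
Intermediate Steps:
S = -4
B = -1/5 (B = 1/(-5) = -1/5 ≈ -0.20000)
(S + B*6)*(-21) = (-4 - 1/5*6)*(-21) = (-4 - 6/5)*(-21) = -26/5*(-21) = 546/5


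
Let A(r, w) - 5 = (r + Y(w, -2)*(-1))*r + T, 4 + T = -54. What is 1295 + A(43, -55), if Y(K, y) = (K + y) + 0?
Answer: 5542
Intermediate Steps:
Y(K, y) = K + y
T = -58 (T = -4 - 54 = -58)
A(r, w) = -53 + r*(2 + r - w) (A(r, w) = 5 + ((r + (w - 2)*(-1))*r - 58) = 5 + ((r + (-2 + w)*(-1))*r - 58) = 5 + ((r + (2 - w))*r - 58) = 5 + ((2 + r - w)*r - 58) = 5 + (r*(2 + r - w) - 58) = 5 + (-58 + r*(2 + r - w)) = -53 + r*(2 + r - w))
1295 + A(43, -55) = 1295 + (-53 + 43² - 1*43*(-2 - 55)) = 1295 + (-53 + 1849 - 1*43*(-57)) = 1295 + (-53 + 1849 + 2451) = 1295 + 4247 = 5542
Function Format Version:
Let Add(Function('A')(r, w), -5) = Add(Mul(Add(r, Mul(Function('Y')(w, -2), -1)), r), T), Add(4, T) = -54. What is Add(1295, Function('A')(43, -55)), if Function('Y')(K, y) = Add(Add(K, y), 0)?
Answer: 5542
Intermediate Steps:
Function('Y')(K, y) = Add(K, y)
T = -58 (T = Add(-4, -54) = -58)
Function('A')(r, w) = Add(-53, Mul(r, Add(2, r, Mul(-1, w)))) (Function('A')(r, w) = Add(5, Add(Mul(Add(r, Mul(Add(w, -2), -1)), r), -58)) = Add(5, Add(Mul(Add(r, Mul(Add(-2, w), -1)), r), -58)) = Add(5, Add(Mul(Add(r, Add(2, Mul(-1, w))), r), -58)) = Add(5, Add(Mul(Add(2, r, Mul(-1, w)), r), -58)) = Add(5, Add(Mul(r, Add(2, r, Mul(-1, w))), -58)) = Add(5, Add(-58, Mul(r, Add(2, r, Mul(-1, w))))) = Add(-53, Mul(r, Add(2, r, Mul(-1, w)))))
Add(1295, Function('A')(43, -55)) = Add(1295, Add(-53, Pow(43, 2), Mul(-1, 43, Add(-2, -55)))) = Add(1295, Add(-53, 1849, Mul(-1, 43, -57))) = Add(1295, Add(-53, 1849, 2451)) = Add(1295, 4247) = 5542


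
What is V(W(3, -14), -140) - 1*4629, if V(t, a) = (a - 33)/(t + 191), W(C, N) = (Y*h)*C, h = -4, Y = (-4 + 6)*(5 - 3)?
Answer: -662120/143 ≈ -4630.2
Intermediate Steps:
Y = 4 (Y = 2*2 = 4)
W(C, N) = -16*C (W(C, N) = (4*(-4))*C = -16*C)
V(t, a) = (-33 + a)/(191 + t)
V(W(3, -14), -140) - 1*4629 = (-33 - 140)/(191 - 16*3) - 1*4629 = -173/(191 - 48) - 4629 = -173/143 - 4629 = -662120/143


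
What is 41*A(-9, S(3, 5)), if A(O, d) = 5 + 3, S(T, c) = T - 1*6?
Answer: 328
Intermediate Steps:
S(T, c) = -6 + T (S(T, c) = T - 6 = -6 + T)
A(O, d) = 8
41*A(-9, S(3, 5)) = 41*8 = 328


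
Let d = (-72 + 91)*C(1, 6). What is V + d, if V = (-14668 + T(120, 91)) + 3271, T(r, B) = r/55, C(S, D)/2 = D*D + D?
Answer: -107787/11 ≈ -9798.8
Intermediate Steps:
C(S, D) = 2*D + 2*D² (C(S, D) = 2*(D*D + D) = 2*(D² + D) = 2*(D + D²) = 2*D + 2*D²)
T(r, B) = r/55 (T(r, B) = r*(1/55) = r/55)
d = 1596 (d = (-72 + 91)*(2*6*(1 + 6)) = 19*(2*6*7) = 19*84 = 1596)
V = -125343/11 (V = (-14668 + (1/55)*120) + 3271 = (-14668 + 24/11) + 3271 = -161324/11 + 3271 = -125343/11 ≈ -11395.)
V + d = -125343/11 + 1596 = -107787/11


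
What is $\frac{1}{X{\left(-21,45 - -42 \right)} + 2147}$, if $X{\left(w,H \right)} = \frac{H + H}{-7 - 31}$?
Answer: $\frac{19}{40706} \approx 0.00046676$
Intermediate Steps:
$X{\left(w,H \right)} = - \frac{H}{19}$ ($X{\left(w,H \right)} = \frac{2 H}{-38} = 2 H \left(- \frac{1}{38}\right) = - \frac{H}{19}$)
$\frac{1}{X{\left(-21,45 - -42 \right)} + 2147} = \frac{1}{- \frac{45 - -42}{19} + 2147} = \frac{1}{- \frac{45 + 42}{19} + 2147} = \frac{1}{\left(- \frac{1}{19}\right) 87 + 2147} = \frac{1}{- \frac{87}{19} + 2147} = \frac{1}{\frac{40706}{19}} = \frac{19}{40706}$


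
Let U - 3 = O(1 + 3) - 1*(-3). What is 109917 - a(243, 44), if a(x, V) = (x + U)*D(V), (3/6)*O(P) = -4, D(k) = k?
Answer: 99313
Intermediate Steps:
O(P) = -8 (O(P) = 2*(-4) = -8)
U = -2 (U = 3 + (-8 - 1*(-3)) = 3 + (-8 + 3) = 3 - 5 = -2)
a(x, V) = V*(-2 + x) (a(x, V) = (x - 2)*V = (-2 + x)*V = V*(-2 + x))
109917 - a(243, 44) = 109917 - 44*(-2 + 243) = 109917 - 44*241 = 109917 - 1*10604 = 109917 - 10604 = 99313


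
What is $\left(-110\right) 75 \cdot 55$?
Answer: $-453750$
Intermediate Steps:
$\left(-110\right) 75 \cdot 55 = \left(-8250\right) 55 = -453750$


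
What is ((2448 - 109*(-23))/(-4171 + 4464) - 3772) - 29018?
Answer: -9602515/293 ≈ -32773.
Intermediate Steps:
((2448 - 109*(-23))/(-4171 + 4464) - 3772) - 29018 = ((2448 + 2507)/293 - 3772) - 29018 = (4955*(1/293) - 3772) - 29018 = (4955/293 - 3772) - 29018 = -1100241/293 - 29018 = -9602515/293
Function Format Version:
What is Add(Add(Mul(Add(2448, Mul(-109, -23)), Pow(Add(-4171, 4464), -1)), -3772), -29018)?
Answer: Rational(-9602515, 293) ≈ -32773.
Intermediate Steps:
Add(Add(Mul(Add(2448, Mul(-109, -23)), Pow(Add(-4171, 4464), -1)), -3772), -29018) = Add(Add(Mul(Add(2448, 2507), Pow(293, -1)), -3772), -29018) = Add(Add(Mul(4955, Rational(1, 293)), -3772), -29018) = Add(Add(Rational(4955, 293), -3772), -29018) = Add(Rational(-1100241, 293), -29018) = Rational(-9602515, 293)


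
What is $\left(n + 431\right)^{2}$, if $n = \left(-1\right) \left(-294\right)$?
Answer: $525625$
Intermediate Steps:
$n = 294$
$\left(n + 431\right)^{2} = \left(294 + 431\right)^{2} = 725^{2} = 525625$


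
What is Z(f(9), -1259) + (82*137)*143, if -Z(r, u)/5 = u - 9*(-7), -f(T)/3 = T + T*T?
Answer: 1612442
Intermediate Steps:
f(T) = -3*T - 3*T² (f(T) = -3*(T + T*T) = -3*(T + T²) = -3*T - 3*T²)
Z(r, u) = -315 - 5*u (Z(r, u) = -5*(u - 9*(-7)) = -5*(u + 63) = -5*(63 + u) = -315 - 5*u)
Z(f(9), -1259) + (82*137)*143 = (-315 - 5*(-1259)) + (82*137)*143 = (-315 + 6295) + 11234*143 = 5980 + 1606462 = 1612442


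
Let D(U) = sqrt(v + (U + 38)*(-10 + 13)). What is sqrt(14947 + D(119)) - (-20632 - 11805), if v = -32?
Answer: 32437 + sqrt(14947 + sqrt(439)) ≈ 32559.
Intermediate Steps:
D(U) = sqrt(82 + 3*U) (D(U) = sqrt(-32 + (U + 38)*(-10 + 13)) = sqrt(-32 + (38 + U)*3) = sqrt(-32 + (114 + 3*U)) = sqrt(82 + 3*U))
sqrt(14947 + D(119)) - (-20632 - 11805) = sqrt(14947 + sqrt(82 + 3*119)) - (-20632 - 11805) = sqrt(14947 + sqrt(82 + 357)) - 1*(-32437) = sqrt(14947 + sqrt(439)) + 32437 = 32437 + sqrt(14947 + sqrt(439))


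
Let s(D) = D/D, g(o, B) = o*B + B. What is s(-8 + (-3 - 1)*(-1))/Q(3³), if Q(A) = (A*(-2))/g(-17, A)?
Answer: 8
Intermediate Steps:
g(o, B) = B + B*o (g(o, B) = B*o + B = B + B*o)
s(D) = 1
Q(A) = ⅛ (Q(A) = (A*(-2))/((A*(1 - 17))) = (-2*A)/((A*(-16))) = (-2*A)/((-16*A)) = (-2*A)*(-1/(16*A)) = ⅛)
s(-8 + (-3 - 1)*(-1))/Q(3³) = 1/(⅛) = 1*8 = 8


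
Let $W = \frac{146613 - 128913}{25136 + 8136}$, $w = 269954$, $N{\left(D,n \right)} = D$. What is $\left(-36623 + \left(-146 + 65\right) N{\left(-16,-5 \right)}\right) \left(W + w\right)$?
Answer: $- \frac{79326135442619}{8318} \approx -9.5367 \cdot 10^{9}$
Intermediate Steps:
$W = \frac{4425}{8318}$ ($W = \frac{17700}{33272} = 17700 \cdot \frac{1}{33272} = \frac{4425}{8318} \approx 0.53198$)
$\left(-36623 + \left(-146 + 65\right) N{\left(-16,-5 \right)}\right) \left(W + w\right) = \left(-36623 + \left(-146 + 65\right) \left(-16\right)\right) \left(\frac{4425}{8318} + 269954\right) = \left(-36623 - -1296\right) \frac{2245481797}{8318} = \left(-36623 + 1296\right) \frac{2245481797}{8318} = \left(-35327\right) \frac{2245481797}{8318} = - \frac{79326135442619}{8318}$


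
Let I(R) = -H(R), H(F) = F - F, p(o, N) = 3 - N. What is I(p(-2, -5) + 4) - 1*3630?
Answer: -3630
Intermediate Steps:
H(F) = 0
I(R) = 0 (I(R) = -1*0 = 0)
I(p(-2, -5) + 4) - 1*3630 = 0 - 1*3630 = 0 - 3630 = -3630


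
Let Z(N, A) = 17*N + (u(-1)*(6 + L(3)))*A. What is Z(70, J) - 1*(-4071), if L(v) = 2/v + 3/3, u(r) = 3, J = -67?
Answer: 3720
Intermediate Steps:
L(v) = 1 + 2/v (L(v) = 2/v + 3*(⅓) = 2/v + 1 = 1 + 2/v)
Z(N, A) = 17*N + 23*A (Z(N, A) = 17*N + (3*(6 + (2 + 3)/3))*A = 17*N + (3*(6 + (⅓)*5))*A = 17*N + (3*(6 + 5/3))*A = 17*N + (3*(23/3))*A = 17*N + 23*A)
Z(70, J) - 1*(-4071) = (17*70 + 23*(-67)) - 1*(-4071) = (1190 - 1541) + 4071 = -351 + 4071 = 3720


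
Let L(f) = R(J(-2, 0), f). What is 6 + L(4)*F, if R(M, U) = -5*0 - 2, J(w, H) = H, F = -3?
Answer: 12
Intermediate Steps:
R(M, U) = -2 (R(M, U) = 0 - 2 = -2)
L(f) = -2
6 + L(4)*F = 6 - 2*(-3) = 6 + 6 = 12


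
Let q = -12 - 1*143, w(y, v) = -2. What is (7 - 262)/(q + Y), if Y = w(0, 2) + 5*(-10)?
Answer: 85/69 ≈ 1.2319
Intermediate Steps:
q = -155 (q = -12 - 143 = -155)
Y = -52 (Y = -2 + 5*(-10) = -2 - 50 = -52)
(7 - 262)/(q + Y) = (7 - 262)/(-155 - 52) = -255/(-207) = -255*(-1/207) = 85/69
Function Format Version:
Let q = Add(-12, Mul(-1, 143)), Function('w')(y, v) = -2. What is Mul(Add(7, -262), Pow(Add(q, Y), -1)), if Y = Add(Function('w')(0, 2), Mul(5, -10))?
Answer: Rational(85, 69) ≈ 1.2319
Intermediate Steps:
q = -155 (q = Add(-12, -143) = -155)
Y = -52 (Y = Add(-2, Mul(5, -10)) = Add(-2, -50) = -52)
Mul(Add(7, -262), Pow(Add(q, Y), -1)) = Mul(Add(7, -262), Pow(Add(-155, -52), -1)) = Mul(-255, Pow(-207, -1)) = Mul(-255, Rational(-1, 207)) = Rational(85, 69)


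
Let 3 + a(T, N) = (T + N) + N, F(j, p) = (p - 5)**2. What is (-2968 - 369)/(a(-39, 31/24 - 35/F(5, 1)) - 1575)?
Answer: 80088/38851 ≈ 2.0614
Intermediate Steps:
F(j, p) = (-5 + p)**2
a(T, N) = -3 + T + 2*N (a(T, N) = -3 + ((T + N) + N) = -3 + ((N + T) + N) = -3 + (T + 2*N) = -3 + T + 2*N)
(-2968 - 369)/(a(-39, 31/24 - 35/F(5, 1)) - 1575) = (-2968 - 369)/((-3 - 39 + 2*(31/24 - 35/(-5 + 1)**2)) - 1575) = -3337/((-3 - 39 + 2*(31*(1/24) - 35/((-4)**2))) - 1575) = -3337/((-3 - 39 + 2*(31/24 - 35/16)) - 1575) = -3337/((-3 - 39 + 2*(-43/48)) - 1575) = -3337/((-3 - 39 - 43/24) - 1575) = -3337/(-1051/24 - 1575) = -3337/(-38851/24) = -3337*(-24/38851) = 80088/38851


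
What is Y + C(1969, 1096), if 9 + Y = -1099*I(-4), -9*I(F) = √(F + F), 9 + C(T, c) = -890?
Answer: -908 + 2198*I*√2/9 ≈ -908.0 + 345.38*I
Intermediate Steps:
C(T, c) = -899 (C(T, c) = -9 - 890 = -899)
I(F) = -√2*√F/9 (I(F) = -√(F + F)/9 = -√2*√F/9)
Y = -9 + 2198*I*√2/9 (Y = -9 - (-1099)*√2*√(-4)/9 = -9 - (-1099)*√2*2*I/9 = -9 - (-2198)*I*√2/9 = -9 + 2198*I*√2/9 ≈ -9.0 + 345.38*I)
Y + C(1969, 1096) = (-9 + 2198*I*√2/9) - 899 = -908 + 2198*I*√2/9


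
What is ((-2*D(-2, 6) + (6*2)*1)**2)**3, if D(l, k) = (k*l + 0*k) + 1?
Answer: 1544804416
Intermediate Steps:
D(l, k) = 1 + k*l (D(l, k) = (k*l + 0) + 1 = k*l + 1 = 1 + k*l)
((-2*D(-2, 6) + (6*2)*1)**2)**3 = ((-2*(1 + 6*(-2)) + (6*2)*1)**2)**3 = ((-2*(1 - 12) + 12*1)**2)**3 = ((-2*(-11) + 12)**2)**3 = ((22 + 12)**2)**3 = (34**2)**3 = 1156**3 = 1544804416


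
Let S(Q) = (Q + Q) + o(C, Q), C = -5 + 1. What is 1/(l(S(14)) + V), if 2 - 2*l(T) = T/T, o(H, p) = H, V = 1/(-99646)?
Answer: 49823/24911 ≈ 2.0000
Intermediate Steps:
C = -4
V = -1/99646 ≈ -1.0036e-5
S(Q) = -4 + 2*Q (S(Q) = (Q + Q) - 4 = 2*Q - 4 = -4 + 2*Q)
l(T) = ½ (l(T) = 1 - T/(2*T) = 1 - ½*1 = 1 - ½ = ½)
1/(l(S(14)) + V) = 1/(½ - 1/99646) = 1/(24911/49823) = 49823/24911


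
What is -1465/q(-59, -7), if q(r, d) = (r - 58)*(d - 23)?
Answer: -293/702 ≈ -0.41738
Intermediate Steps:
q(r, d) = (-58 + r)*(-23 + d)
-1465/q(-59, -7) = -1465/(1334 - 58*(-7) - 23*(-59) - 7*(-59)) = -1465/(1334 + 406 + 1357 + 413) = -1465/3510 = -1465*1/3510 = -293/702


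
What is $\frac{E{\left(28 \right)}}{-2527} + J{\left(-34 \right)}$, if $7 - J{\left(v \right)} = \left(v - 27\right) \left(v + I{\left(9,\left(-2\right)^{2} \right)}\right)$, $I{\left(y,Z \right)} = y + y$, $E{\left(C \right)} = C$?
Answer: $- \frac{349813}{361} \approx -969.01$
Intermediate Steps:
$I{\left(y,Z \right)} = 2 y$
$J{\left(v \right)} = 7 - \left(-27 + v\right) \left(18 + v\right)$ ($J{\left(v \right)} = 7 - \left(v - 27\right) \left(v + 2 \cdot 9\right) = 7 - \left(-27 + v\right) \left(v + 18\right) = 7 - \left(-27 + v\right) \left(18 + v\right)$)
$\frac{E{\left(28 \right)}}{-2527} + J{\left(-34 \right)} = \frac{28}{-2527} + \left(493 - \left(-34\right)^{2} + 9 \left(-34\right)\right) = 28 \left(- \frac{1}{2527}\right) - 969 = - \frac{4}{361} - 969 = - \frac{349813}{361}$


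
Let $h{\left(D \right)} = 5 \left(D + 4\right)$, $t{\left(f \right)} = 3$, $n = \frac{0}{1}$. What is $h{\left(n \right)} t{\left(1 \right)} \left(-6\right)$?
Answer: $-360$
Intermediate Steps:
$n = 0$ ($n = 0 \cdot 1 = 0$)
$h{\left(D \right)} = 20 + 5 D$ ($h{\left(D \right)} = 5 \left(4 + D\right) = 20 + 5 D$)
$h{\left(n \right)} t{\left(1 \right)} \left(-6\right) = \left(20 + 5 \cdot 0\right) 3 \left(-6\right) = \left(20 + 0\right) 3 \left(-6\right) = 20 \cdot 3 \left(-6\right) = 60 \left(-6\right) = -360$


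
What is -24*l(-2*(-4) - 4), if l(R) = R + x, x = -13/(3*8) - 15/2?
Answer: 97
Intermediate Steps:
x = -193/24 (x = -13/24 - 15*1/2 = -13*1/24 - 15/2 = -13/24 - 15/2 = -193/24 ≈ -8.0417)
l(R) = -193/24 + R (l(R) = R - 193/24 = -193/24 + R)
-24*l(-2*(-4) - 4) = -24*(-193/24 + (-2*(-4) - 4)) = -24*(-193/24 + (8 - 4)) = -24*(-193/24 + 4) = -24*(-97/24) = 97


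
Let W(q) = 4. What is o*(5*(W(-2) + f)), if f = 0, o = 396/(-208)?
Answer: -495/13 ≈ -38.077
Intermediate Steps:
o = -99/52 (o = 396*(-1/208) = -99/52 ≈ -1.9038)
o*(5*(W(-2) + f)) = -495*(4 + 0)/52 = -495*4/52 = -99/52*20 = -495/13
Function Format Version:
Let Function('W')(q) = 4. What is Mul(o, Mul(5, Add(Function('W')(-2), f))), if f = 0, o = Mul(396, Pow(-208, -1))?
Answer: Rational(-495, 13) ≈ -38.077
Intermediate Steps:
o = Rational(-99, 52) (o = Mul(396, Rational(-1, 208)) = Rational(-99, 52) ≈ -1.9038)
Mul(o, Mul(5, Add(Function('W')(-2), f))) = Mul(Rational(-99, 52), Mul(5, Add(4, 0))) = Mul(Rational(-99, 52), Mul(5, 4)) = Mul(Rational(-99, 52), 20) = Rational(-495, 13)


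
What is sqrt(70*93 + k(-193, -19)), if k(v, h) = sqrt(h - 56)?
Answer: sqrt(6510 + 5*I*sqrt(3)) ≈ 80.685 + 0.0537*I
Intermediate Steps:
k(v, h) = sqrt(-56 + h)
sqrt(70*93 + k(-193, -19)) = sqrt(70*93 + sqrt(-56 - 19)) = sqrt(6510 + sqrt(-75)) = sqrt(6510 + 5*I*sqrt(3))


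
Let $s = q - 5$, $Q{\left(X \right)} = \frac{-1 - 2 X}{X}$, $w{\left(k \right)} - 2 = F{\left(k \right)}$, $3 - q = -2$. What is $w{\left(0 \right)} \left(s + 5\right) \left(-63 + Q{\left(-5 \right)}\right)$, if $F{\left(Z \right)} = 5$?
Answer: $-2268$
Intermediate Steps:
$q = 5$ ($q = 3 - -2 = 3 + 2 = 5$)
$w{\left(k \right)} = 7$ ($w{\left(k \right)} = 2 + 5 = 7$)
$Q{\left(X \right)} = \frac{-1 - 2 X}{X}$
$s = 0$ ($s = 5 - 5 = 0$)
$w{\left(0 \right)} \left(s + 5\right) \left(-63 + Q{\left(-5 \right)}\right) = 7 \left(0 + 5\right) \left(-63 - \frac{9}{5}\right) = 7 \cdot 5 \left(-63 - \frac{9}{5}\right) = 35 \left(-63 + \left(-2 + \frac{1}{5}\right)\right) = 35 \left(-63 - \frac{9}{5}\right) = 35 \left(- \frac{324}{5}\right) = -2268$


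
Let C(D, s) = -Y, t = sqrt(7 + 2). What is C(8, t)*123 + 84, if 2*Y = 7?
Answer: -693/2 ≈ -346.50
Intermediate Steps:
Y = 7/2 (Y = (1/2)*7 = 7/2 ≈ 3.5000)
t = 3 (t = sqrt(9) = 3)
C(D, s) = -7/2 (C(D, s) = -1*7/2 = -7/2)
C(8, t)*123 + 84 = -7/2*123 + 84 = -861/2 + 84 = -693/2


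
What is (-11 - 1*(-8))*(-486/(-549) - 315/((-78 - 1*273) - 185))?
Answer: -144477/32696 ≈ -4.4188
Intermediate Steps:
(-11 - 1*(-8))*(-486/(-549) - 315/((-78 - 1*273) - 185)) = (-11 + 8)*(-486*(-1/549) - 315/((-78 - 273) - 185)) = -3*(54/61 - 315/(-351 - 185)) = -3*(54/61 - 315/(-536)) = -3*(54/61 - 315*(-1/536)) = -3*(54/61 + 315/536) = -3*48159/32696 = -144477/32696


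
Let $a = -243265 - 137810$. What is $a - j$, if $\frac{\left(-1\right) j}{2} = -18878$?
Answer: $-418831$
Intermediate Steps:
$j = 37756$ ($j = \left(-2\right) \left(-18878\right) = 37756$)
$a = -381075$
$a - j = -381075 - 37756 = -418831$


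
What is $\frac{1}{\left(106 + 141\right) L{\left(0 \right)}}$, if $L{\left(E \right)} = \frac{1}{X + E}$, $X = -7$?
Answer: $- \frac{7}{247} \approx -0.02834$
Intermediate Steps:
$L{\left(E \right)} = \frac{1}{-7 + E}$
$\frac{1}{\left(106 + 141\right) L{\left(0 \right)}} = \frac{1}{\left(106 + 141\right) \frac{1}{-7 + 0}} = \frac{1}{247 \frac{1}{-7}} = \frac{1}{247 \left(- \frac{1}{7}\right)} = \frac{1}{- \frac{247}{7}} = - \frac{7}{247}$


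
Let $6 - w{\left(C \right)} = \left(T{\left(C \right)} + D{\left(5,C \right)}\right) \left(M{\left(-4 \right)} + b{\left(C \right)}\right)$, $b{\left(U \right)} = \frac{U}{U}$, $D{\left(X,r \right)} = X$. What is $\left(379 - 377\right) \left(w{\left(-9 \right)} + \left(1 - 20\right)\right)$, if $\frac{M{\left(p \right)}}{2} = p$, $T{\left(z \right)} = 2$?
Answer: $72$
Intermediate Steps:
$M{\left(p \right)} = 2 p$
$b{\left(U \right)} = 1$
$w{\left(C \right)} = 55$ ($w{\left(C \right)} = 6 - \left(2 + 5\right) \left(2 \left(-4\right) + 1\right) = 6 - 7 \left(-8 + 1\right) = 6 - 7 \left(-7\right) = 6 - -49 = 6 + 49 = 55$)
$\left(379 - 377\right) \left(w{\left(-9 \right)} + \left(1 - 20\right)\right) = \left(379 - 377\right) \left(55 + \left(1 - 20\right)\right) = 2 \left(55 + \left(1 - 20\right)\right) = 2 \left(55 - 19\right) = 2 \cdot 36 = 72$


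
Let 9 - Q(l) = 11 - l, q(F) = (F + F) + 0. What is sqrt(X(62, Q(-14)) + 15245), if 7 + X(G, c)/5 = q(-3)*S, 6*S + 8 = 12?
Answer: 7*sqrt(310) ≈ 123.25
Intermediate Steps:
S = 2/3 (S = -4/3 + (1/6)*12 = -4/3 + 2 = 2/3 ≈ 0.66667)
q(F) = 2*F (q(F) = 2*F + 0 = 2*F)
Q(l) = -2 + l (Q(l) = 9 - (11 - l) = 9 + (-11 + l) = -2 + l)
X(G, c) = -55 (X(G, c) = -35 + 5*((2*(-3))*(2/3)) = -35 + 5*(-6*2/3) = -35 + 5*(-4) = -35 - 20 = -55)
sqrt(X(62, Q(-14)) + 15245) = sqrt(-55 + 15245) = sqrt(15190) = 7*sqrt(310)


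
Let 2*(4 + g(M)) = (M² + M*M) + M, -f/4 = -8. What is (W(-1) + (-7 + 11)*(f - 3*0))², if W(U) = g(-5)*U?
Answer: 47961/4 ≈ 11990.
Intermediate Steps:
f = 32 (f = -4*(-8) = 32)
g(M) = -4 + M² + M/2 (g(M) = -4 + ((M² + M*M) + M)/2 = -4 + ((M² + M²) + M)/2 = -4 + (2*M² + M)/2 = -4 + (M + 2*M²)/2 = -4 + (M² + M/2) = -4 + M² + M/2)
W(U) = 37*U/2 (W(U) = (-4 + (-5)² + (½)*(-5))*U = (-4 + 25 - 5/2)*U = 37*U/2)
(W(-1) + (-7 + 11)*(f - 3*0))² = ((37/2)*(-1) + (-7 + 11)*(32 - 3*0))² = (-37/2 + 4*(32 + 0))² = (-37/2 + 4*32)² = (-37/2 + 128)² = (219/2)² = 47961/4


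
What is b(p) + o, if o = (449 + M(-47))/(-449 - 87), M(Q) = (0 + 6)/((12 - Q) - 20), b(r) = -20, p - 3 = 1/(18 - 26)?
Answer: -145199/6968 ≈ -20.838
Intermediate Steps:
p = 23/8 (p = 3 + 1/(18 - 26) = 3 + 1/(-8) = 3 - ⅛ = 23/8 ≈ 2.8750)
M(Q) = 6/(-8 - Q)
o = -5839/6968 (o = (449 - 6/(8 - 47))/(-449 - 87) = (449 - 6/(-39))/(-536) = (449 - 6*(-1/39))*(-1/536) = (449 + 2/13)*(-1/536) = (5839/13)*(-1/536) = -5839/6968 ≈ -0.83797)
b(p) + o = -20 - 5839/6968 = -145199/6968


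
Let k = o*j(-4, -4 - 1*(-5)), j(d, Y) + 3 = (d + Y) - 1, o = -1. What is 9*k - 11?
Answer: 52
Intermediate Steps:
j(d, Y) = -4 + Y + d (j(d, Y) = -3 + ((d + Y) - 1) = -3 + ((Y + d) - 1) = -3 + (-1 + Y + d) = -4 + Y + d)
k = 7 (k = -(-4 + (-4 - 1*(-5)) - 4) = -(-4 + (-4 + 5) - 4) = -(-4 + 1 - 4) = -1*(-7) = 7)
9*k - 11 = 9*7 - 11 = 63 - 11 = 52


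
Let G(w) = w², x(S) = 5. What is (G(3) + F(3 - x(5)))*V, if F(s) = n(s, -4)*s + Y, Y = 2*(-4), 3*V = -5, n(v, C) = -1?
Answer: -5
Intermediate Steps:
V = -5/3 (V = (⅓)*(-5) = -5/3 ≈ -1.6667)
Y = -8
F(s) = -8 - s (F(s) = -s - 8 = -8 - s)
(G(3) + F(3 - x(5)))*V = (3² + (-8 - (3 - 1*5)))*(-5/3) = (9 + (-8 - (3 - 5)))*(-5/3) = (9 + (-8 - 1*(-2)))*(-5/3) = (9 + (-8 + 2))*(-5/3) = (9 - 6)*(-5/3) = 3*(-5/3) = -5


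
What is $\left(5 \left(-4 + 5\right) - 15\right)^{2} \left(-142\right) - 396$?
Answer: $-14596$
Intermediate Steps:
$\left(5 \left(-4 + 5\right) - 15\right)^{2} \left(-142\right) - 396 = \left(5 \cdot 1 - 15\right)^{2} \left(-142\right) - 396 = \left(5 - 15\right)^{2} \left(-142\right) - 396 = \left(-10\right)^{2} \left(-142\right) - 396 = 100 \left(-142\right) - 396 = -14200 - 396 = -14596$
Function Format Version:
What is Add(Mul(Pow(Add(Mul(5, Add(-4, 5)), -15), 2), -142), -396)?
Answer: -14596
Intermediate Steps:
Add(Mul(Pow(Add(Mul(5, Add(-4, 5)), -15), 2), -142), -396) = Add(Mul(Pow(Add(Mul(5, 1), -15), 2), -142), -396) = Add(Mul(Pow(Add(5, -15), 2), -142), -396) = Add(Mul(Pow(-10, 2), -142), -396) = Add(Mul(100, -142), -396) = Add(-14200, -396) = -14596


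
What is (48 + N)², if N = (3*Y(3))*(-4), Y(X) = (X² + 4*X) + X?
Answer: 57600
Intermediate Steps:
Y(X) = X² + 5*X
N = -288 (N = (3*(3*(5 + 3)))*(-4) = (3*(3*8))*(-4) = (3*24)*(-4) = 72*(-4) = -288)
(48 + N)² = (48 - 288)² = (-240)² = 57600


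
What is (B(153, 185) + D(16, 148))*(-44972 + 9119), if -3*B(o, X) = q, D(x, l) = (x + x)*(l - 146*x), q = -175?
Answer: 2508192223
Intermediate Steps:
D(x, l) = 2*x*(l - 146*x) (D(x, l) = (2*x)*(l - 146*x) = 2*x*(l - 146*x))
B(o, X) = 175/3 (B(o, X) = -⅓*(-175) = 175/3)
(B(153, 185) + D(16, 148))*(-44972 + 9119) = (175/3 + 2*16*(148 - 146*16))*(-44972 + 9119) = (175/3 + 2*16*(148 - 2336))*(-35853) = (175/3 + 2*16*(-2188))*(-35853) = (175/3 - 70016)*(-35853) = -209873/3*(-35853) = 2508192223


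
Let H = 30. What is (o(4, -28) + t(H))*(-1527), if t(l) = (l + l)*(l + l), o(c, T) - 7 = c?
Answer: -5513997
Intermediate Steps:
o(c, T) = 7 + c
t(l) = 4*l² (t(l) = (2*l)*(2*l) = 4*l²)
(o(4, -28) + t(H))*(-1527) = ((7 + 4) + 4*30²)*(-1527) = (11 + 4*900)*(-1527) = (11 + 3600)*(-1527) = 3611*(-1527) = -5513997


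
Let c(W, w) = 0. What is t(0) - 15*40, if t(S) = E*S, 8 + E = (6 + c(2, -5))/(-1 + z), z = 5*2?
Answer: -600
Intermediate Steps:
z = 10
E = -22/3 (E = -8 + (6 + 0)/(-1 + 10) = -8 + 6/9 = -8 + 6*(⅑) = -8 + ⅔ = -22/3 ≈ -7.3333)
t(S) = -22*S/3
t(0) - 15*40 = -22/3*0 - 15*40 = 0 - 600 = -600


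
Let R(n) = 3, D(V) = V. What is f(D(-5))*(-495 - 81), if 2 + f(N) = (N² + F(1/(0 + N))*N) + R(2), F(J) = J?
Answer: -15552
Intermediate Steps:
f(N) = 2 + N² (f(N) = -2 + ((N² + N/(0 + N)) + 3) = -2 + ((N² + N/N) + 3) = -2 + ((N² + 1) + 3) = -2 + ((1 + N²) + 3) = -2 + (4 + N²) = 2 + N²)
f(D(-5))*(-495 - 81) = (2 + (-5)²)*(-495 - 81) = (2 + 25)*(-576) = 27*(-576) = -15552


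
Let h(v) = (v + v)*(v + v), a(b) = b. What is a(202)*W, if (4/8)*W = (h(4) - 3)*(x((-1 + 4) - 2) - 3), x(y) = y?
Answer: -49288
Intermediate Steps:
h(v) = 4*v**2 (h(v) = (2*v)*(2*v) = 4*v**2)
W = -244 (W = 2*((4*4**2 - 3)*(((-1 + 4) - 2) - 3)) = 2*((4*16 - 3)*((3 - 2) - 3)) = 2*((64 - 3)*(1 - 3)) = 2*(61*(-2)) = 2*(-122) = -244)
a(202)*W = 202*(-244) = -49288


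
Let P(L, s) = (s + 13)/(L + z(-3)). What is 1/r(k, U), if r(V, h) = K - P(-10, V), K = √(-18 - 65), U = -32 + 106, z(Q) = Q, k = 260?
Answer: -I/(√83 - 21*I) ≈ 0.040076 - 0.017386*I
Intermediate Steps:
U = 74
K = I*√83 (K = √(-83) = I*√83 ≈ 9.1104*I)
P(L, s) = (13 + s)/(-3 + L) (P(L, s) = (s + 13)/(L - 3) = (13 + s)/(-3 + L))
r(V, h) = 1 + V/13 + I*√83 (r(V, h) = I*√83 - (13 + V)/(-3 - 10) = I*√83 - (13 + V)/(-13) = I*√83 - (-1)*(13 + V)/13 = I*√83 - (-1 - V/13) = I*√83 + (1 + V/13) = 1 + V/13 + I*√83)
1/r(k, U) = 1/(1 + (1/13)*260 + I*√83) = 1/(1 + 20 + I*√83) = 1/(21 + I*√83)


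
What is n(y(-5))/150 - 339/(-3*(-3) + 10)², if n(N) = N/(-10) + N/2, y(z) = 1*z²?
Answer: -4724/5415 ≈ -0.87239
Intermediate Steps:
y(z) = z²
n(N) = 2*N/5 (n(N) = N*(-⅒) + N*(½) = -N/10 + N/2 = 2*N/5)
n(y(-5))/150 - 339/(-3*(-3) + 10)² = ((⅖)*(-5)²)/150 - 339/(-3*(-3) + 10)² = ((⅖)*25)*(1/150) - 339/(9 + 10)² = 10*(1/150) - 339/(19²) = 1/15 - 339/361 = -4724/5415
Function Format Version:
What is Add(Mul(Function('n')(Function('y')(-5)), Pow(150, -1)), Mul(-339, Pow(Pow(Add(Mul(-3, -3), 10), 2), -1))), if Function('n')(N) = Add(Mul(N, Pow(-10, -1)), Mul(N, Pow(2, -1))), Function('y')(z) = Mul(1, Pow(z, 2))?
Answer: Rational(-4724, 5415) ≈ -0.87239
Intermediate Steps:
Function('y')(z) = Pow(z, 2)
Function('n')(N) = Mul(Rational(2, 5), N) (Function('n')(N) = Add(Mul(N, Rational(-1, 10)), Mul(N, Rational(1, 2))) = Add(Mul(Rational(-1, 10), N), Mul(Rational(1, 2), N)) = Mul(Rational(2, 5), N))
Add(Mul(Function('n')(Function('y')(-5)), Pow(150, -1)), Mul(-339, Pow(Pow(Add(Mul(-3, -3), 10), 2), -1))) = Add(Mul(Mul(Rational(2, 5), Pow(-5, 2)), Pow(150, -1)), Mul(-339, Pow(Pow(Add(Mul(-3, -3), 10), 2), -1))) = Add(Mul(Mul(Rational(2, 5), 25), Rational(1, 150)), Mul(-339, Pow(Pow(Add(9, 10), 2), -1))) = Add(Mul(10, Rational(1, 150)), Mul(-339, Pow(Pow(19, 2), -1))) = Add(Rational(1, 15), Mul(-339, Pow(361, -1))) = Add(Rational(1, 15), Mul(-339, Rational(1, 361))) = Add(Rational(1, 15), Rational(-339, 361)) = Rational(-4724, 5415)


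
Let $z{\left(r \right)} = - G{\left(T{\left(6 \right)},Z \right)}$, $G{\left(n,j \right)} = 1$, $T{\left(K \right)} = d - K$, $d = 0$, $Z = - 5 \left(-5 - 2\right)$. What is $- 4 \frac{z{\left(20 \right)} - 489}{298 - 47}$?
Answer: $\frac{1960}{251} \approx 7.8088$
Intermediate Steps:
$Z = 35$ ($Z = \left(-5\right) \left(-7\right) = 35$)
$T{\left(K \right)} = - K$ ($T{\left(K \right)} = 0 - K = - K$)
$z{\left(r \right)} = -1$ ($z{\left(r \right)} = \left(-1\right) 1 = -1$)
$- 4 \frac{z{\left(20 \right)} - 489}{298 - 47} = - 4 \frac{-1 - 489}{298 - 47} = - 4 \left(- \frac{490}{251}\right) = - 4 \left(\left(-490\right) \frac{1}{251}\right) = \left(-4\right) \left(- \frac{490}{251}\right) = \frac{1960}{251}$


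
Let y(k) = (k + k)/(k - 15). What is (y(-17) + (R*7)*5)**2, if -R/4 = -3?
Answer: 45387169/256 ≈ 1.7729e+5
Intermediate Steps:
R = 12 (R = -4*(-3) = 12)
y(k) = 2*k/(-15 + k) (y(k) = (2*k)/(-15 + k) = 2*k/(-15 + k))
(y(-17) + (R*7)*5)**2 = (2*(-17)/(-15 - 17) + (12*7)*5)**2 = (2*(-17)/(-32) + 84*5)**2 = (2*(-17)*(-1/32) + 420)**2 = (17/16 + 420)**2 = (6737/16)**2 = 45387169/256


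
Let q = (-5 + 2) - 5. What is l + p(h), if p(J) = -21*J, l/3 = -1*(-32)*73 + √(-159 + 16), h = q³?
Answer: 17760 + 3*I*√143 ≈ 17760.0 + 35.875*I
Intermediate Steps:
q = -8 (q = -3 - 5 = -8)
h = -512 (h = (-8)³ = -512)
l = 7008 + 3*I*√143 (l = 3*(-1*(-32)*73 + √(-159 + 16)) = 3*(32*73 + √(-143)) = 3*(2336 + I*√143) = 7008 + 3*I*√143 ≈ 7008.0 + 35.875*I)
l + p(h) = (7008 + 3*I*√143) - 21*(-512) = (7008 + 3*I*√143) + 10752 = 17760 + 3*I*√143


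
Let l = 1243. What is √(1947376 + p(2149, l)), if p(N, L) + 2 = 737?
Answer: √1948111 ≈ 1395.7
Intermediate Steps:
p(N, L) = 735 (p(N, L) = -2 + 737 = 735)
√(1947376 + p(2149, l)) = √(1947376 + 735) = √1948111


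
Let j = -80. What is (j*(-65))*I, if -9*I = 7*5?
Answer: -182000/9 ≈ -20222.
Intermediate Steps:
I = -35/9 (I = -7*5/9 = -⅑*35 = -35/9 ≈ -3.8889)
(j*(-65))*I = -80*(-65)*(-35/9) = 5200*(-35/9) = -182000/9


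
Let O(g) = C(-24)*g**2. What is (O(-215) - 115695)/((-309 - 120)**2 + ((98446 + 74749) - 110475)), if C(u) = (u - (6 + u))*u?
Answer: 6540705/246761 ≈ 26.506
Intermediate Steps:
C(u) = -6*u (C(u) = (u + (-6 - u))*u = -6*u)
O(g) = 144*g**2 (O(g) = (-6*(-24))*g**2 = 144*g**2)
(O(-215) - 115695)/((-309 - 120)**2 + ((98446 + 74749) - 110475)) = (144*(-215)**2 - 115695)/((-309 - 120)**2 + ((98446 + 74749) - 110475)) = (144*46225 - 115695)/((-429)**2 + (173195 - 110475)) = (6656400 - 115695)/(184041 + 62720) = 6540705/246761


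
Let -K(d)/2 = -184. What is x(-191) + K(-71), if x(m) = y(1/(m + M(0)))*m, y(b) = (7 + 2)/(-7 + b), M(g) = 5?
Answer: 799238/1303 ≈ 613.38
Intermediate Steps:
K(d) = 368 (K(d) = -2*(-184) = 368)
y(b) = 9/(-7 + b)
x(m) = 9*m/(-7 + 1/(5 + m)) (x(m) = (9/(-7 + 1/(m + 5)))*m = (9/(-7 + 1/(5 + m)))*m = 9*m/(-7 + 1/(5 + m)))
x(-191) + K(-71) = -9*(-191)*(5 - 191)/(34 + 7*(-191)) + 368 = -9*(-191)*(-186)/(34 - 1337) + 368 = -9*(-191)*(-186)/(-1303) + 368 = -9*(-191)*(-1/1303)*(-186) + 368 = 319734/1303 + 368 = 799238/1303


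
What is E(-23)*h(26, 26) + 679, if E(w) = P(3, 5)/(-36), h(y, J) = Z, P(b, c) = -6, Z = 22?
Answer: 2048/3 ≈ 682.67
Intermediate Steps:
h(y, J) = 22
E(w) = ⅙ (E(w) = -6/(-36) = -6*(-1/36) = ⅙)
E(-23)*h(26, 26) + 679 = (⅙)*22 + 679 = 11/3 + 679 = 2048/3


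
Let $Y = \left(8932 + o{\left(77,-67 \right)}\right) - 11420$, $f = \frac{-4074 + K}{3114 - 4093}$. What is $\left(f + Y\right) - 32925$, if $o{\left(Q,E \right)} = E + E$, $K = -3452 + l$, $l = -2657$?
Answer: $- \frac{34790330}{979} \approx -35537.0$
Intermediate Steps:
$K = -6109$ ($K = -3452 - 2657 = -6109$)
$o{\left(Q,E \right)} = 2 E$
$f = \frac{10183}{979}$ ($f = \frac{-4074 - 6109}{3114 - 4093} = - \frac{10183}{-979} = \left(-10183\right) \left(- \frac{1}{979}\right) = \frac{10183}{979} \approx 10.401$)
$Y = -2622$ ($Y = \left(8932 + 2 \left(-67\right)\right) - 11420 = \left(8932 - 134\right) - 11420 = 8798 - 11420 = -2622$)
$\left(f + Y\right) - 32925 = \left(\frac{10183}{979} - 2622\right) - 32925 = - \frac{2556755}{979} - 32925 = - \frac{34790330}{979}$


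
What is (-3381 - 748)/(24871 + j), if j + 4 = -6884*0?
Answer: -4129/24867 ≈ -0.16604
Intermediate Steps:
j = -4 (j = -4 - 6884*0 = -4 + 0 = -4)
(-3381 - 748)/(24871 + j) = (-3381 - 748)/(24871 - 4) = -4129/24867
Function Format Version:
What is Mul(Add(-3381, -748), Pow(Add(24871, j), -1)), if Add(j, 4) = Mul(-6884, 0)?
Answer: Rational(-4129, 24867) ≈ -0.16604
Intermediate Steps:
j = -4 (j = Add(-4, Mul(-6884, 0)) = Add(-4, 0) = -4)
Mul(Add(-3381, -748), Pow(Add(24871, j), -1)) = Mul(Add(-3381, -748), Pow(Add(24871, -4), -1)) = Mul(-4129, Pow(24867, -1)) = Mul(-4129, Rational(1, 24867)) = Rational(-4129, 24867)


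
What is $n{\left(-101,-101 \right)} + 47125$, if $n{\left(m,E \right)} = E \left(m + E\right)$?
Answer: $67527$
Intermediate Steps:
$n{\left(m,E \right)} = E \left(E + m\right)$
$n{\left(-101,-101 \right)} + 47125 = - 101 \left(-101 - 101\right) + 47125 = \left(-101\right) \left(-202\right) + 47125 = 20402 + 47125 = 67527$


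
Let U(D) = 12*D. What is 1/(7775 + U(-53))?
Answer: 1/7139 ≈ 0.00014008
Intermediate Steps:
1/(7775 + U(-53)) = 1/(7775 + 12*(-53)) = 1/(7775 - 636) = 1/7139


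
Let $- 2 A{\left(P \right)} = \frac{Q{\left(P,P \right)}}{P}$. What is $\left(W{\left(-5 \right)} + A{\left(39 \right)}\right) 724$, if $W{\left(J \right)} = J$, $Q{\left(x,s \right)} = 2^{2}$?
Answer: $- \frac{142628}{39} \approx -3657.1$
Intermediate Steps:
$Q{\left(x,s \right)} = 4$
$A{\left(P \right)} = - \frac{2}{P}$ ($A{\left(P \right)} = - \frac{4 \frac{1}{P}}{2} = - \frac{2}{P}$)
$\left(W{\left(-5 \right)} + A{\left(39 \right)}\right) 724 = \left(-5 - \frac{2}{39}\right) 724 = \left(- \frac{197}{39}\right) 724 = - \frac{142628}{39}$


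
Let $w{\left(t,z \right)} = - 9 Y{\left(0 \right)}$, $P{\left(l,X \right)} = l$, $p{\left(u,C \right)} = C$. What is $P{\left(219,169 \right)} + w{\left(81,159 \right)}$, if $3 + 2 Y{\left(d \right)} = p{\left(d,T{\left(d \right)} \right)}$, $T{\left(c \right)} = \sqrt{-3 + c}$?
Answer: $\frac{465}{2} - \frac{9 i \sqrt{3}}{2} \approx 232.5 - 7.7942 i$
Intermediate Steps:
$Y{\left(d \right)} = - \frac{3}{2} + \frac{\sqrt{-3 + d}}{2}$
$w{\left(t,z \right)} = \frac{27}{2} - \frac{9 i \sqrt{3}}{2}$ ($w{\left(t,z \right)} = - 9 \left(- \frac{3}{2} + \frac{\sqrt{-3 + 0}}{2}\right) = - 9 \left(- \frac{3}{2} + \frac{\sqrt{-3}}{2}\right) = - 9 \left(- \frac{3}{2} + \frac{i \sqrt{3}}{2}\right) = \frac{27}{2} - \frac{9 i \sqrt{3}}{2}$)
$P{\left(219,169 \right)} + w{\left(81,159 \right)} = 219 + \left(\frac{27}{2} - \frac{9 i \sqrt{3}}{2}\right) = \frac{465}{2} - \frac{9 i \sqrt{3}}{2}$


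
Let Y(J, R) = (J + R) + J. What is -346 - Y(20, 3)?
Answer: -389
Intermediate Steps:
Y(J, R) = R + 2*J
-346 - Y(20, 3) = -346 - (3 + 2*20) = -346 - (3 + 40) = -346 - 1*43 = -346 - 43 = -389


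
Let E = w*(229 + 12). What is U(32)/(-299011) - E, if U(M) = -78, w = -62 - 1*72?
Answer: 9656261312/299011 ≈ 32294.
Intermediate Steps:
w = -134 (w = -62 - 72 = -134)
E = -32294 (E = -134*(229 + 12) = -134*241 = -32294)
U(32)/(-299011) - E = -78/(-299011) - 1*(-32294) = -78*(-1/299011) + 32294 = 78/299011 + 32294 = 9656261312/299011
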